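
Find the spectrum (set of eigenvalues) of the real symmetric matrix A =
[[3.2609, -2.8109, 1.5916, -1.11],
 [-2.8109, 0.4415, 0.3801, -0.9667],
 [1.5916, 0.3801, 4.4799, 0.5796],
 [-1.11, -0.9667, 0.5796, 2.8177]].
sigma(A) ≈ {-2, 3, 4, 6}

A is real symmetric, so its spectrum consists of real eigenvalues. Expanding the characteristic polynomial of the displayed matrix gives
  det(λ I - A) = p(λ) = λ^4 + (-11)λ^3 + (28)λ^2 + (36)λ + (-144.0019).
Solving p(λ) = 0 yields eigenvalues ≈ -2, 3, 4, 6. (A is shown rounded to 4 decimals, so these recover the underlying integer eigenvalues to within that precision.)
Verification: the trace of A = 11 equals the sum of eigenvalues 11, and det(A) ≈ -144.0019 matches the eigenvalue product -144.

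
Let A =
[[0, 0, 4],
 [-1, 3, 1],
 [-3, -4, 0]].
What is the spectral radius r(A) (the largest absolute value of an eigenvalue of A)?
r(A) ≈ 4.0603

The eigenvalues of A are the roots of its characteristic polynomial. With M = A (coefficients from the trace, the sum of principal 2x2 minors, and det A):
  p(λ) = det(λ I - M) = λ^3 - 3λ^2 + 16λ - 52.
No integer candidate from the rational root theorem (±divisors of 52) is a root, so the roots are irrational. The cubic discriminant is Δ = -47776 < 0, so there is one real root and a complex-conjugate pair. p(3) = -4 and p(4) = 28 have opposite signs, so a root lies in (3, 4); Newton's method refines it to λ ≈ 3.1542. Dividing out (λ - (3.1542)) leaves approximately λ^2 + 0.1542λ + 16.4862. For λ^2 + 0.1542λ + 16.4862 the discriminant is -65.9211. It is negative, so the remaining roots are the complex-conjugate pair λ ≈ -0.0771 ± 4.0596i. Their product equals the constant term, so |λ|^2 ≈ 16.4862 and |λ| ≈ 4.0603.
Thus the eigenvalues (to 4 decimals) are 3.1542 (modulus 3.1542); -0.0771 ± 4.0596i (modulus 4.0603). The spectral radius is the largest modulus: r(A) ≈ 4.0603. (Cross-check: r(A) ≤ ||A||_2 ≈ 5.4441; equality holds whenever A is normal, though it can also hold for some non-normal A.)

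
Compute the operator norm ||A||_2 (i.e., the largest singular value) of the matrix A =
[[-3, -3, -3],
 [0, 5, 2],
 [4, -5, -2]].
||A||_2 ≈ 8.6918 (= sqrt(largest eigenvalue of A^T A))

||A||_2 = sigma_max(A) = sqrt(lambda_max(A^T A)). Form the symmetric matrix M = A^T A =
[[25, -11, 1],
 [-11, 59, 29],
 [1, 29, 17]].
Its characteristic polynomial (trace, sum of principal 2x2 minors, determinant of M give the coefficients) is
  p(λ) = det(λ I - M) = λ^3 - 101λ^2 + 1940λ - 1296.
No integer candidate from the rational root theorem (±divisors of 1296) is a root, so the roots are irrational. The cubic discriminant is Δ = 8371405904 > 0, so there are three distinct real roots. p(0) = -1296 and p(1) = 544 have opposite signs, so a root lies in (0, 1); Newton's method refines it to λ ≈ 0.6929. p(24) = 912 and p(25) = -296 have opposite signs, so a root lies in (24, 25); Newton's method refines it to λ ≈ 24.7591. p(75) = -2046 and p(76) = 1744 have opposite signs, so a root lies in (75, 76); Newton's method refines it to λ ≈ 75.548. Check (Vieta): the three roots sum to 101, matching tr M = 101.
So the eigenvalues of A^T A are ≈ 0.6929, 24.7591, 75.548 (all ≥ 0, as they must be for A^T A). The largest is λ_max ≈ 75.548, hence ||A||_2 = sqrt(λ_max) ≈ 8.6918.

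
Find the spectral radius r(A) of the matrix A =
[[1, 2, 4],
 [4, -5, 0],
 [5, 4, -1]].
r(A) ≈ 5.6571

The eigenvalues of A are the roots of its characteristic polynomial. With M = A (coefficients from the trace, the sum of principal 2x2 minors, and det A):
  p(λ) = det(λ I - M) = λ^3 + 5λ^2 - 29λ - 177.
No integer candidate from the rational root theorem (±divisors of 177) is a root, so the roots are irrational. The cubic discriminant is Δ = -176832 < 0, so there is one real root and a complex-conjugate pair. p(5) = -72 and p(6) = 45 have opposite signs, so a root lies in (5, 6); Newton's method refines it to λ ≈ 5.6571. Dividing out (λ - (5.6571)) leaves approximately λ^2 + 10.6571λ + 31.2882. For λ^2 + 10.6571λ + 31.2882 the discriminant is -11.579. It is negative, so the remaining roots are the complex-conjugate pair λ ≈ -5.3285 ± 1.7014i. Their product equals the constant term, so |λ|^2 ≈ 31.2882 and |λ| ≈ 5.5936.
Thus the eigenvalues (to 4 decimals) are 5.6571 (modulus 5.6571); -5.3285 ± 1.7014i (modulus 5.5936). The spectral radius is the largest modulus: r(A) ≈ 5.6571. (Cross-check: r(A) ≤ ||A||_2 ≈ 6.8081; equality holds whenever A is normal, though it can also hold for some non-normal A.)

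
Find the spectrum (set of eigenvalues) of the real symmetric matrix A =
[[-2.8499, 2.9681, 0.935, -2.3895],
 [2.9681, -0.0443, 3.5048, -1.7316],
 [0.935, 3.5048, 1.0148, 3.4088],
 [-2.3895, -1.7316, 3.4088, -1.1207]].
sigma(A) ≈ {-6, -5, 3, 5}

A is real symmetric, so its spectrum consists of real eigenvalues. Expanding the characteristic polynomial of the displayed matrix gives
  det(λ I - A) = p(λ) = λ^4 + (3)λ^3 + (-43)λ^2 + (-75.0021)λ + (450.0094).
Solving p(λ) = 0 yields eigenvalues ≈ -6, -5, 3, 5. (A is shown rounded to 4 decimals, so these recover the underlying integer eigenvalues to within that precision.)
Verification: the trace of A = -3 equals the sum of eigenvalues -3, and det(A) ≈ 450.0094 matches the eigenvalue product 450.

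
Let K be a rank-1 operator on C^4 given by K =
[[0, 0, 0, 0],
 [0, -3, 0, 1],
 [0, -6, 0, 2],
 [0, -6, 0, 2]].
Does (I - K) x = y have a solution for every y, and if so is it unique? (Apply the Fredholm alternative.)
(I - K) is invertible (det(I - K) = 2 ≠ 0), so for every y in C^4 the equation (I - K) x = y has a unique solution.

K has rank 1, so it is an outer product K = u v^T: every row of K is a multiple of one row vector. Reading off the entries, u = (0, 1, 2, 2) and v = (0, -3, 0, 1) (row i of K equals u_i·v^T). A rank-one matrix u v^T satisfies K u = u (v·u) and kills the (3)-dimensional subspace v^⊥, so its characteristic polynomial is lambda^3 (lambda - v·u) with v·u = tr K = -1. Hence the eigenvalues of I - K are 1 (multiplicity 3) and 1 - (-1) = 2, so det(I - K) = 2. (Direct check: I - K =
[[1, 0, 0, 0],
 [0, 4, 0, -1],
 [0, 6, 1, -2],
 [0, 6, 0, -1]]
has determinant 2.) The finite-dimensional Fredholm alternative says: either (I - K) is invertible, or ker(I - K) ≠ {0} and then range(I - K) = ker((I - K)^*)^⊥, with dim ker(I - K) = dim ker((I - K)^*). Since det(I - K) ≠ 0, 1 is not an eigenvalue of K and ker(I - K) = {0}, so we are in the first case: for every y there is a unique x = (I - K)^(-1) y. Explicitly, by the Sherman–Morrison formula, (I - u v^T)^(-1) = I + u v^T/(1 - v·u), i.e. (I - K)^(-1) = I + K/(2).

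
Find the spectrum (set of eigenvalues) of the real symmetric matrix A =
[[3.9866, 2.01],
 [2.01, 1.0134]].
sigma(A) ≈ {0, 5}

A is real symmetric, so its spectrum consists of real eigenvalues. Expanding the characteristic polynomial of the displayed matrix gives
  det(λ I - A) = p(λ) = λ^2 + (-5)λ + (0).
Solving p(λ) = 0 yields eigenvalues ≈ 0, 5. (A is shown rounded to 4 decimals, so these recover the underlying integer eigenvalues to within that precision.)
Verification: the trace of A = 5 equals the sum of eigenvalues 5, and det(A) ≈ -0.0001 matches the eigenvalue product 0.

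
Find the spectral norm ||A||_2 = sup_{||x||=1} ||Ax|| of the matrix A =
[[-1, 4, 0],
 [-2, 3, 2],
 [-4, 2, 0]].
||A||_2 ≈ 6.6863 (= sqrt(largest eigenvalue of A^T A))

||A||_2 = sigma_max(A) = sqrt(lambda_max(A^T A)). Form the symmetric matrix M = A^T A =
[[21, -18, -4],
 [-18, 29, 6],
 [-4, 6, 4]].
Its characteristic polynomial (trace, sum of principal 2x2 minors, determinant of M give the coefficients) is
  p(λ) = det(λ I - M) = λ^3 - 54λ^2 + 433λ - 784.
No integer candidate from the rational root theorem (±divisors of 784) is a root, so the roots are irrational. The cubic discriminant is Δ = 41550944 > 0, so there are three distinct real roots. p(2) = -126 and p(3) = 56 have opposite signs, so a root lies in (2, 3); Newton's method refines it to λ ≈ 2.6331. p(6) = 86 and p(7) = -56 have opposite signs, so a root lies in (6, 7); Newton's method refines it to λ ≈ 6.6599. p(44) = -1092 and p(45) = 476 have opposite signs, so a root lies in (44, 45); Newton's method refines it to λ ≈ 44.707. Check (Vieta): the three roots sum to 54, matching tr M = 54.
So the eigenvalues of A^T A are ≈ 2.6331, 6.6599, 44.707 (all ≥ 0, as they must be for A^T A). The largest is λ_max ≈ 44.707, hence ||A||_2 = sqrt(λ_max) ≈ 6.6863.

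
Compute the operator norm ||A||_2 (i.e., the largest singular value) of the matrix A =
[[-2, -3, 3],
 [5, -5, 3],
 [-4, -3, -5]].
||A||_2 ≈ 8.7631 (= sqrt(largest eigenvalue of A^T A))

||A||_2 = sigma_max(A) = sqrt(lambda_max(A^T A)). Form the symmetric matrix M = A^T A =
[[45, -7, 29],
 [-7, 43, -9],
 [29, -9, 43]].
Its characteristic polynomial (trace, sum of principal 2x2 minors, determinant of M give the coefficients) is
  p(λ) = det(λ I - M) = λ^3 - 131λ^2 + 4748λ - 44944.
No integer candidate from the rational root theorem (±divisors of 44944) is a root, so the roots are irrational. The cubic discriminant is Δ = 3214347984 > 0, so there are three distinct real roots. p(14) = -1404 and p(15) = 176 have opposite signs, so a root lies in (14, 15); Newton's method refines it to λ ≈ 14.8829. p(39) = 296 and p(40) = -624 have opposite signs, so a root lies in (39, 40); Newton's method refines it to λ ≈ 39.3248. p(76) = -1776 and p(77) = 486 have opposite signs, so a root lies in (76, 77); Newton's method refines it to λ ≈ 76.7923. Check (Vieta): the three roots sum to 131, matching tr M = 131.
So the eigenvalues of A^T A are ≈ 14.8829, 39.3248, 76.7923 (all ≥ 0, as they must be for A^T A). The largest is λ_max ≈ 76.7923, hence ||A||_2 = sqrt(λ_max) ≈ 8.7631.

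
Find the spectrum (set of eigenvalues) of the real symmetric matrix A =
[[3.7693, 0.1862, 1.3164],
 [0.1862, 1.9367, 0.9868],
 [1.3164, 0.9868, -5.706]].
sigma(A) ≈ {-6, 2, 4}

A is real symmetric, so its spectrum consists of real eigenvalues. Expanding the characteristic polynomial of the displayed matrix gives
  det(λ I - A) = p(λ) = λ^3 + (0)λ^2 + (-28)λ + (47.9988).
Solving p(λ) = 0 yields eigenvalues ≈ -6, 2, 4. (A is shown rounded to 4 decimals, so these recover the underlying integer eigenvalues to within that precision.)
Verification: the trace of A = 0 equals the sum of eigenvalues 0, and det(A) ≈ -47.9988 matches the eigenvalue product -48.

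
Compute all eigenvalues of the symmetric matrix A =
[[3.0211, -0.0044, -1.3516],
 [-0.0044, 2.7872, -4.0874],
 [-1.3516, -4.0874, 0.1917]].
sigma(A) ≈ {-3, 3, 6}

A is real symmetric, so its spectrum consists of real eigenvalues. Expanding the characteristic polynomial of the displayed matrix gives
  det(λ I - A) = p(λ) = λ^3 + (-6)λ^2 + (-9)λ + (54).
Solving p(λ) = 0 yields eigenvalues ≈ -3, 3, 6. (A is shown rounded to 4 decimals, so these recover the underlying integer eigenvalues to within that precision.)
Verification: the trace of A = 6 equals the sum of eigenvalues 6, and det(A) ≈ -53.9992 matches the eigenvalue product -54.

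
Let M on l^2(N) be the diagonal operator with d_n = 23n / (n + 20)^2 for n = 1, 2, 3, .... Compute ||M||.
||M|| = 23/80 (attained at n = 20)

For M diagonal, ||M|| = sup_n |d_n|. Treat f(x) = 23x / (x + 20)^2 for real x > 0. By the quotient rule, f'(x) = 23(20 - x)/(x + 20)^3, which is positive for x < 20 and negative for x > 20. So f has a unique maximum at x = 20, and since 20 is a positive integer, the supremum over n ≥ 1 is attained at n = 20: d_20 = 23·20/(20 + 20)^2 = 23·20/1600 = 23/80. Hence ||M|| = 23/80.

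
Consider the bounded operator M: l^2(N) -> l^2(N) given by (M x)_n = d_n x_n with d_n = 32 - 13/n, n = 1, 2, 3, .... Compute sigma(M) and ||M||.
sigma(M) = {32 - 13/n : n ≥ 1} ∪ {32}; ||M|| = 32

A bounded diagonal operator on l^2 with diagonal entries d_n has spectrum equal to the closure of {d_n : n ≥ 1}: every d_n is an eigenvalue (with eigenvector e_n), so {d_n} ⊂ sigma(M); the spectrum is closed, so its closure is too; and for lambda not in the closure, (M - lambda I) has bounded inverse (the diagonal entries 1/(d_n - lambda) are bounded). For our sequence d_n = 32 - 13/n, n = 1, 2, 3, ...:
  - {d_n} = {32 - 13/n : n ≥ 1}; the only limit point is 32
  - closure = {32 - 13/n : n ≥ 1} ∪ {32}
For the norm: a diagonal operator has ||M|| = sup_n |d_n|. Here d_n = 32 - 13/n increases monotonically from d_1 = 19 toward 32, with all terms in [19, 32); so sup_n |d_n| = 32 (the supremum is the limit, not attained). So ||M|| = 32.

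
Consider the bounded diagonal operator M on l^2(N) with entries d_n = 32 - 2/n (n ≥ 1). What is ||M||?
||M|| = 32

For a diagonal operator on l^2 with entries d_n, ||M|| = sup_n |d_n|. Here d_1 = 30, d_2 = 31, ..., and d_n = 32 - 2/n increases monotonically toward 32. All terms lie in [30, 32), so |d_n| = d_n and the supremum is the limit 32, which is not attained by any individual d_n. Hence ||M|| = 32.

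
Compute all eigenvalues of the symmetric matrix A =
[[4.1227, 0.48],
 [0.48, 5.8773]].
sigma(A) ≈ {4, 6}

A is real symmetric, so its spectrum consists of real eigenvalues. Expanding the characteristic polynomial of the displayed matrix gives
  det(λ I - A) = p(λ) = λ^2 + (-10)λ + (24).
Solving p(λ) = 0 yields eigenvalues ≈ 4, 6. (A is shown rounded to 4 decimals, so these recover the underlying integer eigenvalues to within that precision.)
Verification: the trace of A = 10 equals the sum of eigenvalues 10, and det(A) ≈ 23.9999 matches the eigenvalue product 24.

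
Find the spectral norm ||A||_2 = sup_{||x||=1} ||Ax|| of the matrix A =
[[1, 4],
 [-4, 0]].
||A||_2 = sqrt((33 + sqrt(65))/2) ≈ 4.5311 (= sqrt(largest eigenvalue of A^T A))

||A||_2 = sigma_max(A) = sqrt(lambda_max(A^T A)). Form the symmetric matrix M = A^T A =
[[17, 4],
 [4, 16]].
Its characteristic polynomial (trace, determinant of M give the coefficients) is
  p(λ) = det(λ I - M) = λ^2 - 33λ + 256.
For λ^2 - 33λ + 256 the discriminant is 65. It is nonnegative but not a perfect square, so the roots are real and irrational: λ = (33 ± sqrt(65))/2 ≈ 20.5311, 12.4689.
So the eigenvalues of A^T A are ≈ 12.4689, 20.5311 (all ≥ 0, as they must be for A^T A). The largest is λ_max = (33 + sqrt(65))/2 ≈ 20.5311, hence ||A||_2 = sqrt(λ_max) = sqrt((33 + sqrt(65))/2) ≈ 4.5311.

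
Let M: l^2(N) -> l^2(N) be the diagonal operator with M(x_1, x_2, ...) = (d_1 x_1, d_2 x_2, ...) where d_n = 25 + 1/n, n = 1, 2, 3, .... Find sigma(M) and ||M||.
sigma(M) = {25 + 1/n : n ≥ 1} ∪ {25}; ||M|| = 26

A bounded diagonal operator on l^2 with diagonal entries d_n has spectrum equal to the closure of {d_n : n ≥ 1}: every d_n is an eigenvalue (with eigenvector e_n), so {d_n} ⊂ sigma(M); the spectrum is closed, so its closure is too; and for lambda not in the closure, (M - lambda I) has bounded inverse (the diagonal entries 1/(d_n - lambda) are bounded). For our sequence d_n = 25 + 1/n, n = 1, 2, 3, ...:
  - {d_n} = {25 + 1/n : n ≥ 1}; the only limit point is 25
  - closure = {25 + 1/n : n ≥ 1} ∪ {25}
For the norm: a diagonal operator has ||M|| = sup_n |d_n|. Here d_n = 25 + 1/n is positive and decreasing, so sup_n |d_n| = d_1 = 25 + 1 = 26. So ||M|| = 26.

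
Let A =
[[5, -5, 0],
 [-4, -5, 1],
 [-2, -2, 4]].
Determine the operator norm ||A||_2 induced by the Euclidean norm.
||A||_2 ≈ 7.6662 (= sqrt(largest eigenvalue of A^T A))

||A||_2 = sigma_max(A) = sqrt(lambda_max(A^T A)). Form the symmetric matrix M = A^T A =
[[45, -1, -12],
 [-1, 54, -13],
 [-12, -13, 17]].
Its characteristic polynomial (trace, sum of principal 2x2 minors, determinant of M give the coefficients) is
  p(λ) = det(λ I - M) = λ^3 - 116λ^2 + 3799λ - 25600.
No integer candidate from the rational root theorem (±divisors of 25600) is a root, so the roots are irrational. The cubic discriminant is Δ = 424339060 > 0, so there are three distinct real roots. p(9) = -76 and p(10) = 1790 have opposite signs, so a root lies in (9, 10); Newton's method refines it to λ ≈ 9.039. p(48) = 80 and p(49) = -316 have opposite signs, so a root lies in (48, 49); Newton's method refines it to λ ≈ 48.1906. p(58) = -370 and p(59) = 124 have opposite signs, so a root lies in (58, 59); Newton's method refines it to λ ≈ 58.7704. Check (Vieta): the three roots sum to 116, matching tr M = 116.
So the eigenvalues of A^T A are ≈ 9.039, 48.1906, 58.7704 (all ≥ 0, as they must be for A^T A). The largest is λ_max ≈ 58.7704, hence ||A||_2 = sqrt(λ_max) ≈ 7.6662.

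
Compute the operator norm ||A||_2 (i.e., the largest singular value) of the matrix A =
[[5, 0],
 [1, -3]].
||A||_2 = sqrt((35 + sqrt(325))/2) ≈ 5.1492 (= sqrt(largest eigenvalue of A^T A))

||A||_2 = sigma_max(A) = sqrt(lambda_max(A^T A)). Form the symmetric matrix M = A^T A =
[[26, -3],
 [-3, 9]].
Its characteristic polynomial (trace, determinant of M give the coefficients) is
  p(λ) = det(λ I - M) = λ^2 - 35λ + 225.
For λ^2 - 35λ + 225 the discriminant is 325. It is nonnegative but not a perfect square, so the roots are real and irrational: λ = (35 ± sqrt(325))/2 ≈ 26.5139, 8.4861.
So the eigenvalues of A^T A are ≈ 8.4861, 26.5139 (all ≥ 0, as they must be for A^T A). The largest is λ_max = (35 + sqrt(325))/2 ≈ 26.5139, hence ||A||_2 = sqrt(λ_max) = sqrt((35 + sqrt(325))/2) ≈ 5.1492.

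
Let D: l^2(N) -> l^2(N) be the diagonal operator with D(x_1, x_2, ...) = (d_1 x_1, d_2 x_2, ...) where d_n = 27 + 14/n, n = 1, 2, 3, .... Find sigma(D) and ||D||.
sigma(D) = {27 + 14/n : n ≥ 1} ∪ {27}; ||D|| = 41

A bounded diagonal operator on l^2 with diagonal entries d_n has spectrum equal to the closure of {d_n : n ≥ 1}: every d_n is an eigenvalue (with eigenvector e_n), so {d_n} ⊂ sigma(D); the spectrum is closed, so its closure is too; and for lambda not in the closure, (D - lambda I) has bounded inverse (the diagonal entries 1/(d_n - lambda) are bounded). For our sequence d_n = 27 + 14/n, n = 1, 2, 3, ...:
  - {d_n} = {27 + 14/n : n ≥ 1}; the only limit point is 27
  - closure = {27 + 14/n : n ≥ 1} ∪ {27}
For the norm: a diagonal operator has ||D|| = sup_n |d_n|. Here d_n = 27 + 14/n is positive and decreasing, so sup_n |d_n| = d_1 = 27 + 14 = 41. So ||D|| = 41.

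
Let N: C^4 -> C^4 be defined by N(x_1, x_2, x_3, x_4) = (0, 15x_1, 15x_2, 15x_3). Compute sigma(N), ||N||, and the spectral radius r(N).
sigma(N) = {0}; ||N|| = 15; r(N) = 0. (N is nilpotent with N^4 = 0.)

On C^4, N is a strictly lower-triangular matrix with 15 on the subdiagonal and zeros elsewhere, so its characteristic polynomial is lambda^4 and every eigenvalue is 0: sigma(N) = {0}. For the operator norm, N e_i = 15e_{i+1} for i = 1, ..., 3 and N e_4 = 0, so the singular values of N are 15 (with multiplicity 3) and 0; hence ||N|| = 15. The spectral radius r(N) = max|lambda| = 0. Note ||N|| > r(N) — characteristic of non-normal nilpotent operators. Indeed N^4 = 0.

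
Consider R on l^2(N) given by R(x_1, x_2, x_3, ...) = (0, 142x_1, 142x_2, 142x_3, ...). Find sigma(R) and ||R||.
sigma(R) = closed disk {z in C : |z| ≤ 142}; ||R|| = 142

Note R = 142·U where U is the unit right shift (U x)_k = x_{k-1} (with x_0 := 0); so ||R|| = 142||U|| and sigma(R) = 142·sigma(U). ||R x||^2 = sum_{k≥1} |142x_k|^2 = 20164||x||^2, so ||R|| = 142 and sigma(R) ⊂ {|z| ≤ 142}. For any |lambda| < 142, the equation (R - lambda I) x = 0 forces x_1 = 0, then 142x_k = lambda x_{k+1} ⇒ x = 0, so R has no eigenvalues. But (R - lambda I) is not surjective for |lambda| < 142: solving (R - lambda I) x = e_1 would require x_n proportional to (lambda/142)^(-n), which is not in l^2. So every |lambda| < 142 lies in the residual spectrum. The boundary |lambda| = 142 is in the approximate point spectrum (the spectrum is closed). Hence sigma(R) is the closed disk of radius 142.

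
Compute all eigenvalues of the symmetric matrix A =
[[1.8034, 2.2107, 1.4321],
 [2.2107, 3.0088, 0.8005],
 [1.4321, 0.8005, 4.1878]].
sigma(A) ≈ {0, 3, 6}

A is real symmetric, so its spectrum consists of real eigenvalues. Expanding the characteristic polynomial of the displayed matrix gives
  det(λ I - A) = p(λ) = λ^3 + (-9)λ^2 + (18)λ + (0.001).
Solving p(λ) = 0 yields eigenvalues ≈ 0, 3, 6. (A is shown rounded to 4 decimals, so these recover the underlying integer eigenvalues to within that precision.)
Verification: the trace of A = 9 equals the sum of eigenvalues 9, and det(A) ≈ -0.0010 matches the eigenvalue product 0.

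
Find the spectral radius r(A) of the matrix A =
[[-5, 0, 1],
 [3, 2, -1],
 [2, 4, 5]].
r(A) ≈ 5.0276

The eigenvalues of A are the roots of its characteristic polynomial. With M = A (coefficients from the trace, the sum of principal 2x2 minors, and det A):
  p(λ) = det(λ I - M) = λ^3 - 2λ^2 - 23λ + 62.
No integer candidate from the rational root theorem (±divisors of 62) is a root, so the roots are irrational. The cubic discriminant is Δ = 316 > 0, so there are three distinct real roots. p(-6) = -88 and p(-5) = 2 have opposite signs, so a root lies in (-6, -5); Newton's method refines it to λ ≈ -5.0276. p(3) = 2 and p(3.5) = -0.125 have opposite signs, so a root lies in (3, 3.5); Newton's method refines it to λ ≈ 3.3919. p(3.5) = -0.125 and p(4) = 2 have opposite signs, so a root lies in (3.5, 4); Newton's method refines it to λ ≈ 3.6357. Check (Vieta): the three roots sum to 2, matching tr M = 2.
Thus the eigenvalues (to 4 decimals) are -5.0276 (modulus 5.0276); 3.3919 (modulus 3.3919); 3.6357 (modulus 3.6357). The spectral radius is the largest modulus: r(A) ≈ 5.0276. (Cross-check: r(A) ≤ ||A||_2 ≈ 7.1687; equality holds whenever A is normal, though it can also hold for some non-normal A.)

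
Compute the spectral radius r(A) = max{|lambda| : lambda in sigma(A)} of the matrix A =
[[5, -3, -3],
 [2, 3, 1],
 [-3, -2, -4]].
r(A) ≈ 4.354

The eigenvalues of A are the roots of its characteristic polynomial. With M = A (coefficients from the trace, the sum of principal 2x2 minors, and det A):
  p(λ) = det(λ I - M) = λ^3 - 4λ^2 - 18λ + 80.
No integer candidate from the rational root theorem (±divisors of 80) is a root, so the roots are irrational. The cubic discriminant is Δ = -20128 < 0, so there is one real root and a complex-conjugate pair. p(-5) = -55 and p(-4) = 24 have opposite signs, so a root lies in (-5, -4); Newton's method refines it to λ ≈ -4.354. Dividing out (λ - (-4.354)) leaves approximately λ^2 - 8.354λ + 18.3738. For λ^2 - 8.354λ + 18.3738 the discriminant is -3.7051. It is negative, so the remaining roots are the complex-conjugate pair λ ≈ 4.177 ± 0.9624i. Their product equals the constant term, so |λ|^2 ≈ 18.3738 and |λ| ≈ 4.2865.
Thus the eigenvalues (to 4 decimals) are -4.354 (modulus 4.354); 4.177 ± 0.9624i (modulus 4.2865). The spectral radius is the largest modulus: r(A) ≈ 4.354. (Cross-check: r(A) ≤ ||A||_2 ≈ 6.7206; equality holds whenever A is normal, though it can also hold for some non-normal A.)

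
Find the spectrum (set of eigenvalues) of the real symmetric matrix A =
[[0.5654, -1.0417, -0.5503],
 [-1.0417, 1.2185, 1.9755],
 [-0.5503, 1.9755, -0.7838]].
sigma(A) ≈ {-2, 0, 3}

A is real symmetric, so its spectrum consists of real eigenvalues. Expanding the characteristic polynomial of the displayed matrix gives
  det(λ I - A) = p(λ) = λ^3 + (-1)λ^2 + (-6)λ + (0).
Solving p(λ) = 0 yields eigenvalues ≈ -2, 0, 3. (A is shown rounded to 4 decimals, so these recover the underlying integer eigenvalues to within that precision.)
Verification: the trace of A = 1 equals the sum of eigenvalues 1, and det(A) ≈ -0.0001 matches the eigenvalue product 0.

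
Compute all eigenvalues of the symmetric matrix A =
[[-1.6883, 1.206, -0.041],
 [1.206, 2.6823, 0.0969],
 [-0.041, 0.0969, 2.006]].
sigma(A) ≈ {-2, 2, 3}

A is real symmetric, so its spectrum consists of real eigenvalues. Expanding the characteristic polynomial of the displayed matrix gives
  det(λ I - A) = p(λ) = λ^3 + (-3)λ^2 + (-4)λ + (12).
Solving p(λ) = 0 yields eigenvalues ≈ -2, 2, 3. (A is shown rounded to 4 decimals, so these recover the underlying integer eigenvalues to within that precision.)
Verification: the trace of A = 3 equals the sum of eigenvalues 3, and det(A) ≈ -12.0001 matches the eigenvalue product -12.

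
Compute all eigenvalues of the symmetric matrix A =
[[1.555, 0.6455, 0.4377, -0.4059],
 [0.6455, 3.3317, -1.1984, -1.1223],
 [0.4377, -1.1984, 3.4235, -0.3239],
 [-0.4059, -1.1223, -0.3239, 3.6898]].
sigma(A) ≈ {1, 2, 4, 5}

A is real symmetric, so its spectrum consists of real eigenvalues. Expanding the characteristic polynomial of the displayed matrix gives
  det(λ I - A) = p(λ) = λ^4 + (-12)λ^3 + (49)λ^2 + (-77.9984)λ + (39.998).
Solving p(λ) = 0 yields eigenvalues ≈ 1, 2, 4, 5. (A is shown rounded to 4 decimals, so these recover the underlying integer eigenvalues to within that precision.)
Verification: the trace of A = 12 equals the sum of eigenvalues 12, and det(A) ≈ 39.9980 matches the eigenvalue product 40.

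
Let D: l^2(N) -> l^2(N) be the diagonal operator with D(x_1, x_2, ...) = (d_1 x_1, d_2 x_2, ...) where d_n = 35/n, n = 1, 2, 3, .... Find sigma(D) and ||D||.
sigma(D) = {35/n : n ≥ 1} ∪ {0}; ||D|| = 35

A bounded diagonal operator on l^2 with diagonal entries d_n has spectrum equal to the closure of {d_n : n ≥ 1}: every d_n is an eigenvalue (with eigenvector e_n), so {d_n} ⊂ sigma(D); the spectrum is closed, so its closure is too; and for lambda not in the closure, (D - lambda I) has bounded inverse (the diagonal entries 1/(d_n - lambda) are bounded). For our sequence d_n = 35/n, n = 1, 2, 3, ...:
  - {d_n} = {35/n : n ≥ 1}; the only limit point is 0
  - closure = {35/n : n ≥ 1} ∪ {0}
For the norm: a diagonal operator has ||D|| = sup_n |d_n|. Here d_n = 35/n is positive and decreasing, so sup_n |d_n| = d_1 = 35. So ||D|| = 35.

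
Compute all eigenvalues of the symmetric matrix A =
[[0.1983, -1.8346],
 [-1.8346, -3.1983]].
sigma(A) ≈ {-4, 1}

A is real symmetric, so its spectrum consists of real eigenvalues. Expanding the characteristic polynomial of the displayed matrix gives
  det(λ I - A) = p(λ) = λ^2 + (3)λ + (-4).
Solving p(λ) = 0 yields eigenvalues ≈ -4, 1. (A is shown rounded to 4 decimals, so these recover the underlying integer eigenvalues to within that precision.)
Verification: the trace of A = -3 equals the sum of eigenvalues -3, and det(A) ≈ -4.0000 matches the eigenvalue product -4.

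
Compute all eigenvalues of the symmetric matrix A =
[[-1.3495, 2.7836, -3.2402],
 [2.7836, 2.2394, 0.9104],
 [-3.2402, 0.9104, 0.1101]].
sigma(A) ≈ {-5, 2, 4}

A is real symmetric, so its spectrum consists of real eigenvalues. Expanding the characteristic polynomial of the displayed matrix gives
  det(λ I - A) = p(λ) = λ^3 + (-1)λ^2 + (-22)λ + (40.0011).
Solving p(λ) = 0 yields eigenvalues ≈ -5, 2, 4. (A is shown rounded to 4 decimals, so these recover the underlying integer eigenvalues to within that precision.)
Verification: the trace of A = 1 equals the sum of eigenvalues 1, and det(A) ≈ -40.0011 matches the eigenvalue product -40.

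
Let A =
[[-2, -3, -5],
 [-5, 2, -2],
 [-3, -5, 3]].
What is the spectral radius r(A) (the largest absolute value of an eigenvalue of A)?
r(A) ≈ 7.1873

The eigenvalues of A are the roots of its characteristic polynomial. With M = A (coefficients from the trace, the sum of principal 2x2 minors, and det A):
  p(λ) = det(λ I - M) = λ^3 - 3λ^2 - 44λ + 210.
No integer candidate from the rational root theorem (±divisors of 210) is a root, so the roots are irrational. The cubic discriminant is Δ = -310900 < 0, so there is one real root and a complex-conjugate pair. p(-8) = -142 and p(-7) = 28 have opposite signs, so a root lies in (-8, -7); Newton's method refines it to λ ≈ -7.1873. Dividing out (λ - (-7.1873)) leaves approximately λ^2 - 10.1873λ + 29.2184. For λ^2 - 10.1873λ + 29.2184 the discriminant is -13.0934. It is negative, so the remaining roots are the complex-conjugate pair λ ≈ 5.0936 ± 1.8092i. Their product equals the constant term, so |λ|^2 ≈ 29.2184 and |λ| ≈ 5.4054.
Thus the eigenvalues (to 4 decimals) are -7.1873 (modulus 7.1873); 5.0936 ± 1.8092i (modulus 5.4054). The spectral radius is the largest modulus: r(A) ≈ 7.1873. (Cross-check: r(A) ≤ ||A||_2 ≈ 7.1892; equality holds whenever A is normal, though it can also hold for some non-normal A.)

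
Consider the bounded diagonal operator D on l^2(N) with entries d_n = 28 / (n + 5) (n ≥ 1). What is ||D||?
||D|| = 14/3 (attained at n = 1)

For D diagonal, ||D|| = sup_n |d_n| = sup_n 28/(n + 5). This is positive and strictly decreasing in n, so the supremum is attained at n = 1: d_1 = 28/(1 + 5) = 14/3. Hence ||D|| = 14/3.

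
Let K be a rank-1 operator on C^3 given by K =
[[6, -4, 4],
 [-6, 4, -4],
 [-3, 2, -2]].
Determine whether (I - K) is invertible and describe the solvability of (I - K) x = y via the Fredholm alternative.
(I - K) is invertible (det(I - K) = -7 ≠ 0), so for every y in C^3 the equation (I - K) x = y has a unique solution.

K has rank 1, so it is an outer product K = u v^T: every row of K is a multiple of one row vector. Reading off the entries, u = (2, -2, -1) and v = (3, -2, 2) (row i of K equals u_i·v^T). A rank-one matrix u v^T satisfies K u = u (v·u) and kills the (2)-dimensional subspace v^⊥, so its characteristic polynomial is lambda^2 (lambda - v·u) with v·u = tr K = 8. Hence the eigenvalues of I - K are 1 (multiplicity 2) and 1 - (8) = -7, so det(I - K) = -7. (Direct check: I - K =
[[-5, 4, -4],
 [6, -3, 4],
 [3, -2, 3]]
has determinant -7.) The finite-dimensional Fredholm alternative says: either (I - K) is invertible, or ker(I - K) ≠ {0} and then range(I - K) = ker((I - K)^*)^⊥, with dim ker(I - K) = dim ker((I - K)^*). Since det(I - K) ≠ 0, 1 is not an eigenvalue of K and ker(I - K) = {0}, so we are in the first case: for every y there is a unique x = (I - K)^(-1) y. Explicitly, by the Sherman–Morrison formula, (I - u v^T)^(-1) = I + u v^T/(1 - v·u), i.e. (I - K)^(-1) = I + K/(-7).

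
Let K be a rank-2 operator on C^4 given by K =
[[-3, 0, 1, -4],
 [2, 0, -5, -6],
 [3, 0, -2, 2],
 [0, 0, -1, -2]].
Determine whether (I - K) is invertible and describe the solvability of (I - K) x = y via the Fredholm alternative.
(I - K) is invertible (det(I - K) = 23 ≠ 0), so for every y in C^4 the equation (I - K) x = y has a unique solution.

K has rank 2 and factors as K = U V^T = u1 v1^T + u2 v2^T with u1 = (-2, -3, 1, -1), v1 = (0, 0, 1, 2), u2 = (3, -2, -3, 0), v2 = (-1, 0, 1, 0) (multiplying out reproduces the displayed K). The nonzero eigenvalues of U V^T coincide with those of the 2 x 2 matrix G = V^T U = [[v1·u1, v1·u2], [v2·u1, v2·u2]] = [[-1, -3], [3, -6]], and by the Sylvester determinant identity det(I_4 - U V^T) = det(I_2 - V^T U) = det([[2, 3], [-3, 7]]) = (2)(7) - (3)(-3) = 23. (Direct check: I - K =
[[4, 0, -1, 4],
 [-2, 1, 5, 6],
 [-3, 0, 3, -2],
 [0, 0, 1, 3]]
has determinant 23.) The finite-dimensional Fredholm alternative says: either (I - K) is invertible, or ker(I - K) ≠ {0} and then range(I - K) = ker((I - K)^*)^⊥, with dim ker(I - K) = dim ker((I - K)^*). Since det(I - K) ≠ 0, 1 is not an eigenvalue of K and ker(I - K) = {0}, so we are in the first case: for every y there is a unique x = (I - K)^(-1) y. (Explicitly, by the Woodbury identity, (I - U V^T)^(-1) = I + U (I_2 - G)^(-1) V^T.)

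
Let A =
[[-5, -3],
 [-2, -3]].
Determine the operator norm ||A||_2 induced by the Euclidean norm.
||A||_2 = sqrt((47 + sqrt(1885))/2) ≈ 6.7237 (= sqrt(largest eigenvalue of A^T A))

||A||_2 = sigma_max(A) = sqrt(lambda_max(A^T A)). Form the symmetric matrix M = A^T A =
[[29, 21],
 [21, 18]].
Its characteristic polynomial (trace, determinant of M give the coefficients) is
  p(λ) = det(λ I - M) = λ^2 - 47λ + 81.
For λ^2 - 47λ + 81 the discriminant is 1885. It is nonnegative but not a perfect square, so the roots are real and irrational: λ = (47 ± sqrt(1885))/2 ≈ 45.2083, 1.7917.
So the eigenvalues of A^T A are ≈ 1.7917, 45.2083 (all ≥ 0, as they must be for A^T A). The largest is λ_max = (47 + sqrt(1885))/2 ≈ 45.2083, hence ||A||_2 = sqrt(λ_max) = sqrt((47 + sqrt(1885))/2) ≈ 6.7237.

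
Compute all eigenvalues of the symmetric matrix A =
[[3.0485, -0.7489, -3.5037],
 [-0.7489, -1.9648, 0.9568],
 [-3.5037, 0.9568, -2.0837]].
sigma(A) ≈ {-4, -2, 5}

A is real symmetric, so its spectrum consists of real eigenvalues. Expanding the characteristic polynomial of the displayed matrix gives
  det(λ I - A) = p(λ) = λ^3 + (1)λ^2 + (-22)λ + (-40).
Solving p(λ) = 0 yields eigenvalues ≈ -4, -2, 5. (A is shown rounded to 4 decimals, so these recover the underlying integer eigenvalues to within that precision.)
Verification: the trace of A = -1 equals the sum of eigenvalues -1, and det(A) ≈ 39.9994 matches the eigenvalue product 40.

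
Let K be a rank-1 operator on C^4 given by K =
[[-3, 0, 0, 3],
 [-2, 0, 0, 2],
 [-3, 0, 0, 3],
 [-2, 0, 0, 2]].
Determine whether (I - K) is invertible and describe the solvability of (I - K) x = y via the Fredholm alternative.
(I - K) is invertible (det(I - K) = 2 ≠ 0), so for every y in C^4 the equation (I - K) x = y has a unique solution.

K has rank 1, so it is an outer product K = u v^T: every row of K is a multiple of one row vector. Reading off the entries, u = (-3, -2, -3, -2) and v = (1, 0, 0, -1) (row i of K equals u_i·v^T). A rank-one matrix u v^T satisfies K u = u (v·u) and kills the (3)-dimensional subspace v^⊥, so its characteristic polynomial is lambda^3 (lambda - v·u) with v·u = tr K = -1. Hence the eigenvalues of I - K are 1 (multiplicity 3) and 1 - (-1) = 2, so det(I - K) = 2. (Direct check: I - K =
[[4, 0, 0, -3],
 [2, 1, 0, -2],
 [3, 0, 1, -3],
 [2, 0, 0, -1]]
has determinant 2.) The finite-dimensional Fredholm alternative says: either (I - K) is invertible, or ker(I - K) ≠ {0} and then range(I - K) = ker((I - K)^*)^⊥, with dim ker(I - K) = dim ker((I - K)^*). Since det(I - K) ≠ 0, 1 is not an eigenvalue of K and ker(I - K) = {0}, so we are in the first case: for every y there is a unique x = (I - K)^(-1) y. Explicitly, by the Sherman–Morrison formula, (I - u v^T)^(-1) = I + u v^T/(1 - v·u), i.e. (I - K)^(-1) = I + K/(2).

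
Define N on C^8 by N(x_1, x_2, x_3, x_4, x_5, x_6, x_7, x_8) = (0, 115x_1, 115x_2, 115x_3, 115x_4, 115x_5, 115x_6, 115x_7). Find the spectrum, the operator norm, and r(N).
sigma(N) = {0}; ||N|| = 115; r(N) = 0. (N is nilpotent with N^8 = 0.)

On C^8, N is a strictly lower-triangular matrix with 115 on the subdiagonal and zeros elsewhere, so its characteristic polynomial is lambda^8 and every eigenvalue is 0: sigma(N) = {0}. For the operator norm, N e_i = 115e_{i+1} for i = 1, ..., 7 and N e_8 = 0, so the singular values of N are 115 (with multiplicity 7) and 0; hence ||N|| = 115. The spectral radius r(N) = max|lambda| = 0. Note ||N|| > r(N) — characteristic of non-normal nilpotent operators. Indeed N^8 = 0.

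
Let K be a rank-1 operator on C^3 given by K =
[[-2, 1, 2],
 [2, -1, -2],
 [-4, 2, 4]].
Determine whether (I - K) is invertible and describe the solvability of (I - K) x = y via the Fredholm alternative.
(I - K) is singular (det(I - K) = 0, i.e. 1 ∈ sigma(K)). (I - K) x = y is solvable iff y ⊥ ker((I - K)^*) = span{(-2, 1, 2)}, i.e. iff -2y_1 + y_2 + 2y_3 = 0. When solvable, the solutions are x = y + c·(1, -1, 2), c arbitrary (ker(I - K) = span{(1, -1, 2)}, dimension 1).

K has rank 1, so it is an outer product K = u v^T: every row of K is a multiple of one row vector. Reading off the entries, u = (1, -1, 2) and v = (-2, 1, 2) (row i of K equals u_i·v^T). A rank-one matrix u v^T satisfies K u = u (v·u) and kills the (2)-dimensional subspace v^⊥, so its characteristic polynomial is lambda^2 (lambda - v·u) with v·u = tr K = 1. Hence the eigenvalues of I - K are 1 (multiplicity 2) and 1 - (1) = 0, so det(I - K) = 0. (Direct check: I - K =
[[3, -1, -2],
 [-2, 2, 2],
 [4, -2, -3]]
has determinant 0.) So 1 is an eigenvalue of K and (I - K) is not invertible. The finite-dimensional Fredholm alternative says: either (I - K) is invertible, or ker(I - K) ≠ {0} and then range(I - K) = ker((I - K)^*)^⊥, with dim ker(I - K) = dim ker((I - K)^*). We are in the second case, so we need both kernels. Kernel of I - K: (I - K) u = u - u (v·u) = u - u = 0, so ker(I - K) = span{u} = span{(1, -1, 2)} (it is exactly 1-dimensional because rank(I - K) = 2). Kernel of the adjoint: K is real, so (I - K)^* = I - K^T = I - v u^T, and (I - v u^T) v = v - v (u·v) = 0; hence ker((I - K)^*) = span{v} = span{(-2, 1, 2)}. Therefore (I - K) x = y is solvable iff <y, v> = 0, i.e. iff -2y_1 + y_2 + 2y_3 = 0. When this holds, K y = u (v·y) = 0, so (I - K) y = y and x = y is a particular solution; the full solution set is the line x = y + c·u = y + c·(1, -1, 2), c ∈ C.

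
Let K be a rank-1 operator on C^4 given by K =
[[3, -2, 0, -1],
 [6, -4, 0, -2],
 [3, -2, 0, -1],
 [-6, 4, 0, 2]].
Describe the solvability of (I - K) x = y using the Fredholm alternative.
(I - K) is singular (det(I - K) = 0, i.e. 1 ∈ sigma(K)). (I - K) x = y is solvable iff y ⊥ ker((I - K)^*) = span{(3, -2, 0, -1)}, i.e. iff 3y_1 - 2y_2 - y_4 = 0. When solvable, the solutions are x = y + c·(1, 2, 1, -2), c arbitrary (ker(I - K) = span{(1, 2, 1, -2)}, dimension 1).

K has rank 1, so it is an outer product K = u v^T: every row of K is a multiple of one row vector. Reading off the entries, u = (1, 2, 1, -2) and v = (3, -2, 0, -1) (row i of K equals u_i·v^T). A rank-one matrix u v^T satisfies K u = u (v·u) and kills the (3)-dimensional subspace v^⊥, so its characteristic polynomial is lambda^3 (lambda - v·u) with v·u = tr K = 1. Hence the eigenvalues of I - K are 1 (multiplicity 3) and 1 - (1) = 0, so det(I - K) = 0. (Direct check: I - K =
[[-2, 2, 0, 1],
 [-6, 5, 0, 2],
 [-3, 2, 1, 1],
 [6, -4, 0, -1]]
has determinant 0.) So 1 is an eigenvalue of K and (I - K) is not invertible. The finite-dimensional Fredholm alternative says: either (I - K) is invertible, or ker(I - K) ≠ {0} and then range(I - K) = ker((I - K)^*)^⊥, with dim ker(I - K) = dim ker((I - K)^*). We are in the second case, so we need both kernels. Kernel of I - K: (I - K) u = u - u (v·u) = u - u = 0, so ker(I - K) = span{u} = span{(1, 2, 1, -2)} (it is exactly 1-dimensional because rank(I - K) = 3). Kernel of the adjoint: K is real, so (I - K)^* = I - K^T = I - v u^T, and (I - v u^T) v = v - v (u·v) = 0; hence ker((I - K)^*) = span{v} = span{(3, -2, 0, -1)}. Therefore (I - K) x = y is solvable iff <y, v> = 0, i.e. iff 3y_1 - 2y_2 - y_4 = 0. When this holds, K y = u (v·y) = 0, so (I - K) y = y and x = y is a particular solution; the full solution set is the line x = y + c·u = y + c·(1, 2, 1, -2), c ∈ C.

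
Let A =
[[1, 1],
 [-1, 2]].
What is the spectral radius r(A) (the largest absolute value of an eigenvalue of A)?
r(A) = sqrt(3) ≈ 1.7321

The eigenvalues of A are the roots of its characteristic polynomial. With M = A (coefficients from the trace and determinant):
  p(λ) = det(λ I - M) = λ^2 - 3λ + 3.
For λ^2 - 3λ + 3 the discriminant is -3. It is negative, so the roots are the complex-conjugate pair λ = 3/2 ± (sqrt(3)/2) i ≈ 1.5 ± 0.866i. For a conjugate pair the product of the roots equals the constant term, so |λ|^2 = 3 and |λ| = sqrt(3) ≈ 1.7321.
Thus the eigenvalues (to 4 decimals) are 1.5 ± 0.866i (modulus 1.7321). The spectral radius is the largest modulus: r(A) = sqrt(3) ≈ 1.7321. (Cross-check: r(A) ≤ ||A||_2 ≈ 2.3028; equality holds whenever A is normal, though it can also hold for some non-normal A.)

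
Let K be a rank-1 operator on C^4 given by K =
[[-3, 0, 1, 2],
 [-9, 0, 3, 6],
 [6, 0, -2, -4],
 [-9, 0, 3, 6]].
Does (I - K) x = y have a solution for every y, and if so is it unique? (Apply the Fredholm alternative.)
(I - K) is singular (det(I - K) = 0, i.e. 1 ∈ sigma(K)). (I - K) x = y is solvable iff y ⊥ ker((I - K)^*) = span{(-3, 0, 1, 2)}, i.e. iff -3y_1 + y_3 + 2y_4 = 0. When solvable, the solutions are x = y + c·(1, 3, -2, 3), c arbitrary (ker(I - K) = span{(1, 3, -2, 3)}, dimension 1).

K has rank 1, so it is an outer product K = u v^T: every row of K is a multiple of one row vector. Reading off the entries, u = (1, 3, -2, 3) and v = (-3, 0, 1, 2) (row i of K equals u_i·v^T). A rank-one matrix u v^T satisfies K u = u (v·u) and kills the (3)-dimensional subspace v^⊥, so its characteristic polynomial is lambda^3 (lambda - v·u) with v·u = tr K = 1. Hence the eigenvalues of I - K are 1 (multiplicity 3) and 1 - (1) = 0, so det(I - K) = 0. (Direct check: I - K =
[[4, 0, -1, -2],
 [9, 1, -3, -6],
 [-6, 0, 3, 4],
 [9, 0, -3, -5]]
has determinant 0.) So 1 is an eigenvalue of K and (I - K) is not invertible. The finite-dimensional Fredholm alternative says: either (I - K) is invertible, or ker(I - K) ≠ {0} and then range(I - K) = ker((I - K)^*)^⊥, with dim ker(I - K) = dim ker((I - K)^*). We are in the second case, so we need both kernels. Kernel of I - K: (I - K) u = u - u (v·u) = u - u = 0, so ker(I - K) = span{u} = span{(1, 3, -2, 3)} (it is exactly 1-dimensional because rank(I - K) = 3). Kernel of the adjoint: K is real, so (I - K)^* = I - K^T = I - v u^T, and (I - v u^T) v = v - v (u·v) = 0; hence ker((I - K)^*) = span{v} = span{(-3, 0, 1, 2)}. Therefore (I - K) x = y is solvable iff <y, v> = 0, i.e. iff -3y_1 + y_3 + 2y_4 = 0. When this holds, K y = u (v·y) = 0, so (I - K) y = y and x = y is a particular solution; the full solution set is the line x = y + c·u = y + c·(1, 3, -2, 3), c ∈ C.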